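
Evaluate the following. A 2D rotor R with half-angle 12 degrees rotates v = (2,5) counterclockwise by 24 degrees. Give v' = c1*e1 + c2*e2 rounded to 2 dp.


Rotor R = cos(12deg) - sin(12deg)*e12
Rotation angle theta = 2 * 12 = 24 degrees
v' = R*v*~R rotates v by theta.
cos(24deg) = 0.9135, sin(24deg) = 0.4067
v'_1 = 2*cos(24deg) - 5*sin(24deg)
= 2*0.9135 - 5*0.4067
= -0.21
v'_2 = 2*sin(24deg) + 5*cos(24deg)
= 2*0.4067 + 5*0.9135
= 5.38
v' = -0.21*e1 + 5.38*e2


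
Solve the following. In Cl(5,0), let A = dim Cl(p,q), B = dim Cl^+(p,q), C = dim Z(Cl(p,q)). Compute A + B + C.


n = 5 + 0 = 5
Total dim = 2^5 = 32
Even subalgebra dim = 2^4 = 16
n is odd, so center dim = 2
Sum = 32 + 16 + 2 = 50


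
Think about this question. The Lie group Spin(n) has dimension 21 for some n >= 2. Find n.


dim Spin(n) = dim so(n) = n(n-1)/2.
Solve n(n-1)/2 = 21, i.e. n^2 - n - 42 = 0.
Discriminant = 1 + 8*21 = 169
n = (1 + sqrt(169))/2 = (1 + 13)/2 = 7


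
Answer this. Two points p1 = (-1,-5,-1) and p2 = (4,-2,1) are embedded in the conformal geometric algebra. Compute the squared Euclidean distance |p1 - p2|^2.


p1 - p2 = (-5, -3, -2)
|p1 - p2|^2 = (-5)^2 + (-3)^2 + (-2)^2
= 25 + 9 + 4
= 38


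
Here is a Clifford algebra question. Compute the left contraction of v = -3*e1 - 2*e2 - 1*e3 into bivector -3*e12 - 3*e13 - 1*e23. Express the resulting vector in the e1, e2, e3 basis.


Left contraction v _| B = <vB>_1 (grade-1 part of the geometric product vB).
Using e1_|e12 = e2, e2_|e12 = -e1, e1_|e13 = e3, e3_|e13 = -e1, e2_|e23 = e3, e3_|e23 = -e2:
e1 coeff: -v2*b12 - v3*b13 = -(-2)*(-3) - (-1)*(-3) = -9
e2 coeff: v1*b12 - v3*b23 = (-3)*(-3) - (-1)*(-1) = 8
e3 coeff: v1*b13 + v2*b23 = (-3)*(-3) + (-2)*(-1) = 11
v _| B = -9*e1 + 8*e2 + 11*e3


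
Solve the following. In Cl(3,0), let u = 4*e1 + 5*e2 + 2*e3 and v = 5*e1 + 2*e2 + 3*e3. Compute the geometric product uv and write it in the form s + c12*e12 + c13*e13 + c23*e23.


In Cl(3,0): e_i^2 = 1, e_ie_j = -e_je_i for i != j.
Scalar part = u . v = 4*5 + 5*2 + 2*3
= 20 + 10 + 6 = 36
e12 coeff = 4*2 - 5*5 = 8 - 25 = -17
e13 coeff = 4*3 - 2*5 = 12 - 10 = 2
e23 coeff = 5*3 - 2*2 = 15 - 4 = 11
uv = 36 - 17*e12 + 2*e13 + 11*e23


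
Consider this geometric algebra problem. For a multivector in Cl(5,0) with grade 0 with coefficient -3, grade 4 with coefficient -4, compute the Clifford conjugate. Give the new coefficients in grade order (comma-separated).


Clifford conjugate sign for grade k: (-1)^(k(k+1)/2)
Grade 0: (-1)^(0*1/2) = (-1)^0 = 1, coeff -3 -> -3
Grade 4: (-1)^(4*5/2) = (-1)^10 = 1, coeff -4 -> -4
Conjugated coefficients: -3, -4


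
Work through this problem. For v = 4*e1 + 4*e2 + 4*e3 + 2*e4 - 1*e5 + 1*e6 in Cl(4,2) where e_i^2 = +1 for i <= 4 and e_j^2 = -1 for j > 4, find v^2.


v^2 = sum of c_i^2 * e_i^2
Positive signature terms (e_i^2 = +1): 4^2 + 4^2 + 4^2 + 2^2 = 52
Negative signature terms (e_j^2 = -1): (-1)^2 + 1^2 = 2
v^2 = 52 - 2 = 50


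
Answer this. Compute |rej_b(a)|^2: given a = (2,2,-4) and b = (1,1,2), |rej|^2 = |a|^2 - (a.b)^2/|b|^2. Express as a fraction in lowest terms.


|a|^2 = 2^2 + 2^2 + (-4)^2 = 24
|b|^2 = 1^2 + 1^2 + 2^2 = 6
a . b = 2*1 + 2*1 + (-4)*2 = -4
(a.b)^2 = (-4)^2 = 16
|rej|^2 = 24 - 16/6
= (144 - 16)/6
= 128/6
In lowest terms: 64/3


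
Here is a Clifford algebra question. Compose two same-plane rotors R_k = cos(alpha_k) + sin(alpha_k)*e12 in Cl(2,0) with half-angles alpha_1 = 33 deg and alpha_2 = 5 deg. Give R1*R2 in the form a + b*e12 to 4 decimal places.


Same-plane rotors commute and their half-angles add:
R1*R2 = cos(a1 + a2) + sin(a1 + a2)*e12.
a1 + a2 = 33 + 5 = 38 deg
cos(38 deg) = 0.7880
sin(38 deg) = 0.6157
R1*R2 = 0.7880 + 0.6157*e12


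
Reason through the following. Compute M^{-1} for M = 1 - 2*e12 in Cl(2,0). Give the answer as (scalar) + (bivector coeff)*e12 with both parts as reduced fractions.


M = 1 - 2*e12, where e12^2 = -1.
Since M commutes with its reverse ~M = a - b*e12, M * ~M = a^2 - b^2*e12^2 = a^2 + b^2.
So M^{-1} = ~M / (a^2 + b^2) = (a - b*e12)/(a^2 + b^2).
a^2 + b^2 = 1 + 4 = 5
Scalar part = 1/5 = 1/5
Bivector coeff = 2/5 = 2/5
M^{-1} = 1/5 + 2/5*e12


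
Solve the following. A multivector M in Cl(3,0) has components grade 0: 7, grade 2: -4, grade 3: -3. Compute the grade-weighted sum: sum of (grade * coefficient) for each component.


Grade-weighted sum = sum of grade_k * coefficient_k
0*7 = 0
2*(-4) = -8
3*(-3) = -9
Total = 0 + (-8) + (-9) = -17


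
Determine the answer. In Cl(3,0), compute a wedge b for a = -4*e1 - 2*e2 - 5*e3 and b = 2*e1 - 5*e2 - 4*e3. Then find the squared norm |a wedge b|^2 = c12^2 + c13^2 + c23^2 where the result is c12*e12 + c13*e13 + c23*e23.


a wedge b = (a1*b2 - a2*b1)*e12 + (a1*b3 - a3*b1)*e13 + (a2*b3 - a3*b2)*e23
e12 coeff: (-4)*(-5) - (-2)*2 = 20 - (-4) = 24
e13 coeff: (-4)*(-4) - (-5)*2 = 16 - (-10) = 26
e23 coeff: (-2)*(-4) - (-5)*(-5) = 8 - 25 = -17
|a wedge b|^2 = 24^2 + 26^2 + (-17)^2
= 576 + 676 + 289
= 1541


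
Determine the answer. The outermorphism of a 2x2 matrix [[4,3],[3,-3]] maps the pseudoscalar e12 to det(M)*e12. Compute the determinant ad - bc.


The outermorphism of a linear map f sends e1^e2 to f(e1)^f(e2).
f(e1) = 4*e1 + 3*e2
f(e2) = 3*e1 - 3*e2
f(e1) ^ f(e2) = (4*e1 + 3*e2) ^ (3*e1 - 3*e2)
= 4*(-3)*e12 + 3*3*e21
= (-12 - 9)*e12
= -21*e12
Coefficient = -21


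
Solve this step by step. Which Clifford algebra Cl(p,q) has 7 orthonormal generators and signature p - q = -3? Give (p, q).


We need p + q = 7 and p - q = -3.
Adding: 2p = 7 + (-3) = 4, so p = 2.
Then q = 7 - 2 = 5.
(p, q) = (2, 5)


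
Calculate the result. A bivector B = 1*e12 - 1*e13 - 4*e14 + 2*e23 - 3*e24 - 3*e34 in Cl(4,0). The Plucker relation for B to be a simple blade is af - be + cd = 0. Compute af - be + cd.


Plucker relation: af - be + cd
a*f = 1*(-3) = -3
b*e = (-1)*(-3) = 3
c*d = (-4)*2 = -8
af - be + cd = -3 - 3 + (-8)
= -14


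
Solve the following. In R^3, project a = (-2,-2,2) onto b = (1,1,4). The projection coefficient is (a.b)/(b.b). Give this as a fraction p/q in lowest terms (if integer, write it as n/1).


Projection coefficient = (a . b) / (b . b)
a . b = (-2)*1 + (-2)*1 + 2*4
= -2 + (-2) + 8 = 4
b . b = 1^2 + 1^2 + 4^2
= 1 + 1 + 16 = 18
Coefficient = 4/18
In lowest terms: 2/9


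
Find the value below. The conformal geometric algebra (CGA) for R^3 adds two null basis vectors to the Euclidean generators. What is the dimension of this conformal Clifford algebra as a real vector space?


The conformal model of R^3 uses Cl(4,1): the 3 Euclidean generators plus two extra orthogonal generators e+ (e+^2 = +1) and e- (e-^2 = -1), from which the null vectors e0, einf are built.
Number of generators m = 3 + 2 = 5.
dim Cl(p,q) = 2^m = 2^5 = 32


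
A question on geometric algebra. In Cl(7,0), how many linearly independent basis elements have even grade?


Even subalgebra dimension = 2^(n-1)
n = 7 + 0 = 7
2^(7 - 1) = 2^6 = 64
Verification: sum of C(7,k) for even k = 1 + 21 + 35 + 7 = 64
Result = 64


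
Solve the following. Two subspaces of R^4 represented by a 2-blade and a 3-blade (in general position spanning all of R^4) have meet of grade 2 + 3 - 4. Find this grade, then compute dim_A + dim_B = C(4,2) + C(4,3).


Meet grade = grade(A) + grade(B) - n
= 2 + 3 - 4 = 1
C(4,2) = 6
C(4,3) = 4
dim_A + dim_B = 6 + 4 = 10


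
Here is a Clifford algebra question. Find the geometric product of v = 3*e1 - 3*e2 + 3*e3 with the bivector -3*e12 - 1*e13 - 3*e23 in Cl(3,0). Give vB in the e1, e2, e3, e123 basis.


vB has grade-1 (vector) and grade-3 (trivector) parts: vB = (v _| B) + (v ^ B).
Vector part <vB>_1:
  e1: -v2*b12 - v3*b13 = -(-3)*(-3) - (3)*(-1) = -6
  e2: v1*b12 - v3*b23 = (3)*(-3) - (3)*(-3) = 0
  e3: v1*b13 + v2*b23 = (3)*(-1) + (-3)*(-3) = 6
Trivector part <vB>_3:
  e123: v1*b23 - v2*b13 + v3*b12 = (3)*(-3) - (-3)*(-1) + (3)*(-3) = -21
vB = -6*e1 + 0*e2 + 6*e3 - 21*e123


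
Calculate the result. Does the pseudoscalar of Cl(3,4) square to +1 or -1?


The pseudoscalar I = e1...e_n (product of all n generators) of Cl(p,q) satisfies I^2 = (-1)^(q + n(n-1)/2).
p = 3, q = 4, n = p + q = 7
n(n-1)/2 = 7 * 6 / 2 = 21
Exponent = q + n(n-1)/2 = 4 + 21 = 25
I^2 = (-1)^25 = -1


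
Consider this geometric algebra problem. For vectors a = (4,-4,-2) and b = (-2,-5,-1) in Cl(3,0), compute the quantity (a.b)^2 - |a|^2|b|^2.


a . b = 4*(-2) + (-4)*(-5) + (-2)*(-1)
= -8 + 20 + 2 = 14
|a|^2 = 4^2 + (-4)^2 + (-2)^2 = 36
|b|^2 = (-2)^2 + (-5)^2 + (-1)^2 = 30
(a.b)^2 = 14^2 = 196
|a|^2 * |b|^2 = 36 * 30 = 1080
Result = 196 - 1080 = -884


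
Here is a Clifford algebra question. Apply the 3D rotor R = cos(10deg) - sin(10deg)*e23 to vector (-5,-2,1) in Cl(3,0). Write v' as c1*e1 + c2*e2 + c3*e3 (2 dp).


Rotor R = cos(10deg) - sin(10deg)*e23
Rotation angle theta = 2 * 10 = 20 degrees in the e23 plane (e2 -> e3).
The component perpendicular to the plane (e1) is invariant: v'_1 = v1 = -5.00
cos(20deg) = 0.9397, sin(20deg) = 0.3420
v'_2 = v2*cos(theta) - v3*sin(theta) = -2*0.9397 - 1*0.3420 = -2.22
v'_3 = v2*sin(theta) + v3*cos(theta) = -2*0.3420 + 1*0.9397 = 0.26
v' = -5.00*e1 - 2.22*e2 + 0.26*e3


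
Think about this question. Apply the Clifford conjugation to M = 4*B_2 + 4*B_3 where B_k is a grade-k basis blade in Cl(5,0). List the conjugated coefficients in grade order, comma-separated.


Clifford conjugate sign for grade k: (-1)^(k(k+1)/2)
Grade 2: (-1)^(2*3/2) = (-1)^3 = -1, coeff 4 -> -4
Grade 3: (-1)^(3*4/2) = (-1)^6 = 1, coeff 4 -> 4
Conjugated coefficients: -4, 4


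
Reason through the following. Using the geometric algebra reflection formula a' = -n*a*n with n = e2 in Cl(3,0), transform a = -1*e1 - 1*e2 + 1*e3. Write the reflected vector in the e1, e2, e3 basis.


Reflection formula: a' = -n*a*n, with n = e2 (unit vector, n^2 = 1).
For reflection through hyperplane perp to e2:
The component along e2 flips sign, others stay.
a = (-1, -1, 1)
a' = (-1, 1, 1)
a' = -1*e1 + 1*e2 + 1*e3


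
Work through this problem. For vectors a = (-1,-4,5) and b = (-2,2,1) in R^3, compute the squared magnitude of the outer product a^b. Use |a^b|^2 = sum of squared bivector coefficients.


a wedge b = (a1*b2 - a2*b1)*e12 + (a1*b3 - a3*b1)*e13 + (a2*b3 - a3*b2)*e23
e12 coeff: (-1)*2 - (-4)*(-2) = -2 - 8 = -10
e13 coeff: (-1)*1 - 5*(-2) = -1 - (-10) = 9
e23 coeff: (-4)*1 - 5*2 = -4 - 10 = -14
|a wedge b|^2 = (-10)^2 + 9^2 + (-14)^2
= 100 + 81 + 196
= 377


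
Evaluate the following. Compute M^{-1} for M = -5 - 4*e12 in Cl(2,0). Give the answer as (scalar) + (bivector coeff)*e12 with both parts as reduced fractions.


M = -5 - 4*e12, where e12^2 = -1.
Since M commutes with its reverse ~M = a - b*e12, M * ~M = a^2 - b^2*e12^2 = a^2 + b^2.
So M^{-1} = ~M / (a^2 + b^2) = (a - b*e12)/(a^2 + b^2).
a^2 + b^2 = 25 + 16 = 41
Scalar part = -5/41 = -5/41
Bivector coeff = 4/41 = 4/41
M^{-1} = -5/41 + 4/41*e12


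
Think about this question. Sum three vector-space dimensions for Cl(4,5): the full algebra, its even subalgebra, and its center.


n = 4 + 5 = 9
Total dim = 2^9 = 512
Even subalgebra dim = 2^8 = 256
n is odd, so center dim = 2
Sum = 512 + 256 + 2 = 770


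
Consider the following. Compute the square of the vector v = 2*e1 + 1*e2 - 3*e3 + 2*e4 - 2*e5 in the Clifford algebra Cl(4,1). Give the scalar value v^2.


v^2 = sum of c_i^2 * e_i^2
Positive signature terms (e_i^2 = +1): 2^2 + 1^2 + (-3)^2 + 2^2 = 18
Negative signature terms (e_j^2 = -1): (-2)^2 = 4
v^2 = 18 - 4 = 14


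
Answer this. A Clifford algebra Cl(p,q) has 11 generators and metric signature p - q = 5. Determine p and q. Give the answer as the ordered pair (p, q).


We need p + q = 11 and p - q = 5.
Adding: 2p = 11 + 5 = 16, so p = 8.
Then q = 11 - 8 = 3.
(p, q) = (8, 3)


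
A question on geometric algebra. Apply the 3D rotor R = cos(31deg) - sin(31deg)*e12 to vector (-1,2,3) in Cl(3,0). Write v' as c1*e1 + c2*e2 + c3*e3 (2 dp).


Rotor R = cos(31deg) - sin(31deg)*e12
Rotation angle theta = 2 * 31 = 62 degrees in the e12 plane (e1 -> e2).
The component perpendicular to the plane (e3) is invariant: v'_3 = v3 = 3.00
cos(62deg) = 0.4695, sin(62deg) = 0.8829
v'_1 = v1*cos(theta) - v2*sin(theta) = -1*0.4695 - 2*0.8829 = -2.24
v'_2 = v1*sin(theta) + v2*cos(theta) = -1*0.8829 + 2*0.4695 = 0.06
v' = -2.24*e1 + 0.06*e2 + 3.00*e3


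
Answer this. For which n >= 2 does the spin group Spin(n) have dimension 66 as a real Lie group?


dim Spin(n) = dim so(n) = n(n-1)/2.
Solve n(n-1)/2 = 66, i.e. n^2 - n - 132 = 0.
Discriminant = 1 + 8*66 = 529
n = (1 + sqrt(529))/2 = (1 + 23)/2 = 12


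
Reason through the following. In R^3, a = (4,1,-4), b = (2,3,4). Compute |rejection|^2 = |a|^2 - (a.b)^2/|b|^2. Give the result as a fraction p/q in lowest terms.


|a|^2 = 4^2 + 1^2 + (-4)^2 = 33
|b|^2 = 2^2 + 3^2 + 4^2 = 29
a . b = 4*2 + 1*3 + (-4)*4 = -5
(a.b)^2 = (-5)^2 = 25
|rej|^2 = 33 - 25/29
= (957 - 25)/29
= 932/29
In lowest terms: 932/29


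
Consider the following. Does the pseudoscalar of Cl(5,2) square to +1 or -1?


The pseudoscalar I = e1...e_n (product of all n generators) of Cl(p,q) satisfies I^2 = (-1)^(q + n(n-1)/2).
p = 5, q = 2, n = p + q = 7
n(n-1)/2 = 7 * 6 / 2 = 21
Exponent = q + n(n-1)/2 = 2 + 21 = 23
I^2 = (-1)^23 = -1


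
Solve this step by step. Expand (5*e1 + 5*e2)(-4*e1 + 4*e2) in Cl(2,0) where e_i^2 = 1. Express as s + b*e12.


Expand: (5*e1 + 5*e2)(-4*e1 + 4*e2)
= 5*(-4)*e1e1 + 5*4*e1e2 + 5*(-4)*e2e1 + 5*4*e2e2
Using e1^2 = e2^2 = 1, e2e1 = -e1e2:
Scalar part s = 5*(-4) + 5*4 = -20 + 20 = 0
Bivector part b = 5*4 - 5*(-4) = 20 - (-20) = 40
uv = 0 + 40*e12


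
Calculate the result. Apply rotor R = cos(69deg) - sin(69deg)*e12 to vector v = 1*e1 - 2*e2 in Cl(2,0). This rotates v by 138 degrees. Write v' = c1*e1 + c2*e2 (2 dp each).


Rotor R = cos(69deg) - sin(69deg)*e12
Rotation angle theta = 2 * 69 = 138 degrees
v' = R*v*~R rotates v by theta.
cos(138deg) = -0.7431, sin(138deg) = 0.6691
v'_1 = 1*cos(138deg) - (-2)*sin(138deg)
= 1*(-0.7431) - (-2)*0.6691
= 0.60
v'_2 = 1*sin(138deg) + (-2)*cos(138deg)
= 1*0.6691 + (-2)*(-0.7431)
= 2.16
v' = 0.60*e1 + 2.16*e2


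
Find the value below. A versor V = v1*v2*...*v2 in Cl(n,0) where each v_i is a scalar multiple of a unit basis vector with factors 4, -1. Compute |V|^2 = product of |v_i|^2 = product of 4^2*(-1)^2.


Each vector v_i has |v_i|^2 = s_i^2
Squared scales: 4^2 = 16, (-1)^2 = 1
|V|^2 = 16 * 1
= 16


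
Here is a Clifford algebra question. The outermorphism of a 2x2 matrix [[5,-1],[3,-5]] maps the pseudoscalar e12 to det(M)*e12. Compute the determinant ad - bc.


The outermorphism of a linear map f sends e1^e2 to f(e1)^f(e2).
f(e1) = 5*e1 + 3*e2
f(e2) = -1*e1 - 5*e2
f(e1) ^ f(e2) = (5*e1 + 3*e2) ^ (-1*e1 - 5*e2)
= 5*(-5)*e12 + 3*(-1)*e21
= (-25 - (-3))*e12
= -22*e12
Coefficient = -22


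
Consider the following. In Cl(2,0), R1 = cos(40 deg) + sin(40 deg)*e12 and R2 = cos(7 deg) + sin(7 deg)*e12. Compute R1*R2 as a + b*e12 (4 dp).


Same-plane rotors commute and their half-angles add:
R1*R2 = cos(a1 + a2) + sin(a1 + a2)*e12.
a1 + a2 = 40 + 7 = 47 deg
cos(47 deg) = 0.6820
sin(47 deg) = 0.7314
R1*R2 = 0.6820 + 0.7314*e12


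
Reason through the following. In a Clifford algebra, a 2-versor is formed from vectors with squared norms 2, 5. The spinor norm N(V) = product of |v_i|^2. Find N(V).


Spinor norm N(V) = |v1|^2 * |v2|^2 * ... * |v2|^2
= 2 * 5
Running product: 2, 10
N(V) = 10


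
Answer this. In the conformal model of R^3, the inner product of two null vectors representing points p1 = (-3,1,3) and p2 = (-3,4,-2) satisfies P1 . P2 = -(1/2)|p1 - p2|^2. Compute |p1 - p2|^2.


p1 - p2 = (0, -3, 5)
|p1 - p2|^2 = 0^2 + (-3)^2 + 5^2
= 0 + 9 + 25
= 34


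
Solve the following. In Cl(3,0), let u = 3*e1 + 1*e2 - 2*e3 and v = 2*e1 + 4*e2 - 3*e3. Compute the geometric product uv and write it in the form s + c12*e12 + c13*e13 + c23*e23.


In Cl(3,0): e_i^2 = 1, e_ie_j = -e_je_i for i != j.
Scalar part = u . v = 3*2 + 1*4 + (-2)*(-3)
= 6 + 4 + 6 = 16
e12 coeff = 3*4 - 1*2 = 12 - 2 = 10
e13 coeff = 3*(-3) - (-2)*2 = -9 - (-4) = -5
e23 coeff = 1*(-3) - (-2)*4 = -3 - (-8) = 5
uv = 16 + 10*e12 - 5*e13 + 5*e23


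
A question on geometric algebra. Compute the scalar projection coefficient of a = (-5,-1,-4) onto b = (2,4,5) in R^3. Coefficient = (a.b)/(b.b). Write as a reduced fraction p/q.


Projection coefficient = (a . b) / (b . b)
a . b = (-5)*2 + (-1)*4 + (-4)*5
= -10 + (-4) + (-20) = -34
b . b = 2^2 + 4^2 + 5^2
= 4 + 16 + 25 = 45
Coefficient = -34/45
In lowest terms: -34/45


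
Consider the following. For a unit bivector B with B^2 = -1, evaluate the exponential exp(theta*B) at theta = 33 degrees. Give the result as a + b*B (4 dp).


For a unit bivector B with B^2 = -1, the exponential series gives
e^(theta*B) = cos(theta) + sin(theta)*B (the GA analogue of Euler's formula).
theta = 33 degrees = 0.575959 rad
cos(33 deg) = 0.8387
sin(33 deg) = 0.5446
exp(theta*B) = 0.8387 + 0.5446*B


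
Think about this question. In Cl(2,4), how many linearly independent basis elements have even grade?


Even subalgebra dimension = 2^(n-1)
n = 2 + 4 = 6
2^(6 - 1) = 2^5 = 32
Verification: sum of C(6,k) for even k = 1 + 15 + 15 + 1 = 32
Result = 32


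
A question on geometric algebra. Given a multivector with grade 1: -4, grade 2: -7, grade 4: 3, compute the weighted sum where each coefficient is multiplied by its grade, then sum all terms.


Grade-weighted sum = sum of grade_k * coefficient_k
1*(-4) = -4
2*(-7) = -14
4*3 = 12
Total = -4 + (-14) + 12 = -6


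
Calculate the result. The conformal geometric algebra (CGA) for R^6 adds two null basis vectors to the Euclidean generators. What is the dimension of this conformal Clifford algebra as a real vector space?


The conformal model of R^6 uses Cl(7,1): the 6 Euclidean generators plus two extra orthogonal generators e+ (e+^2 = +1) and e- (e-^2 = -1), from which the null vectors e0, einf are built.
Number of generators m = 6 + 2 = 8.
dim Cl(p,q) = 2^m = 2^8 = 256


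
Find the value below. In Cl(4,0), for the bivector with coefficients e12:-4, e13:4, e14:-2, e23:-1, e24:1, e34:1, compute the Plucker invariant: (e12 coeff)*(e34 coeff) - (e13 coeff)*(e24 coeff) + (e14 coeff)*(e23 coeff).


Plucker relation: af - be + cd
a*f = (-4)*1 = -4
b*e = 4*1 = 4
c*d = (-2)*(-1) = 2
af - be + cd = -4 - 4 + 2
= -6


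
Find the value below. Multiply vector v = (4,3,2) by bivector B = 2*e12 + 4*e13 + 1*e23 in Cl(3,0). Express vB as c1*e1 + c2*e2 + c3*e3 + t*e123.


vB has grade-1 (vector) and grade-3 (trivector) parts: vB = (v _| B) + (v ^ B).
Vector part <vB>_1:
  e1: -v2*b12 - v3*b13 = -(3)*(2) - (2)*(4) = -14
  e2: v1*b12 - v3*b23 = (4)*(2) - (2)*(1) = 6
  e3: v1*b13 + v2*b23 = (4)*(4) + (3)*(1) = 19
Trivector part <vB>_3:
  e123: v1*b23 - v2*b13 + v3*b12 = (4)*(1) - (3)*(4) + (2)*(2) = -4
vB = -14*e1 + 6*e2 + 19*e3 - 4*e123


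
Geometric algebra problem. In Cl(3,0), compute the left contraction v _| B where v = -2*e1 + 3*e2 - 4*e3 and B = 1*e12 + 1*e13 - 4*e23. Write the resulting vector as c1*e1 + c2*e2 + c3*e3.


Left contraction v _| B = <vB>_1 (grade-1 part of the geometric product vB).
Using e1_|e12 = e2, e2_|e12 = -e1, e1_|e13 = e3, e3_|e13 = -e1, e2_|e23 = e3, e3_|e23 = -e2:
e1 coeff: -v2*b12 - v3*b13 = -(3)*(1) - (-4)*(1) = 1
e2 coeff: v1*b12 - v3*b23 = (-2)*(1) - (-4)*(-4) = -18
e3 coeff: v1*b13 + v2*b23 = (-2)*(1) + (3)*(-4) = -14
v _| B = 1*e1 - 18*e2 - 14*e3


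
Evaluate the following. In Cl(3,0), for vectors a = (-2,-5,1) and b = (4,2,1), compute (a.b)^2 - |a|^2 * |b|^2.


a . b = (-2)*4 + (-5)*2 + 1*1
= -8 + (-10) + 1 = -17
|a|^2 = (-2)^2 + (-5)^2 + 1^2 = 30
|b|^2 = 4^2 + 2^2 + 1^2 = 21
(a.b)^2 = (-17)^2 = 289
|a|^2 * |b|^2 = 30 * 21 = 630
Result = 289 - 630 = -341


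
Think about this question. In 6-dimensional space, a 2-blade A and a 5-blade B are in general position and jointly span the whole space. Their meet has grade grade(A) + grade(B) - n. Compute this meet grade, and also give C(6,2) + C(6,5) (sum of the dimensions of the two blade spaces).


Meet grade = grade(A) + grade(B) - n
= 2 + 5 - 6 = 1
C(6,2) = 15
C(6,5) = 6
dim_A + dim_B = 15 + 6 = 21


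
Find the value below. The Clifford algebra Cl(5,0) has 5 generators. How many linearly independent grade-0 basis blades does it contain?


Number of grade-k basis blades in Cl(p,q) with n = p + q is C(n, k).
n = 5 + 0 = 5
C(5, 0) = 5! / (0! * 5!)
= 120 / (1 * 120)
= 1


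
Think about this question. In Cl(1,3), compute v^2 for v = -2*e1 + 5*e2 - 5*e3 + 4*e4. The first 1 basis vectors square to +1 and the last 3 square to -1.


v^2 = sum of c_i^2 * e_i^2
Positive signature terms (e_i^2 = +1): (-2)^2 = 4
Negative signature terms (e_j^2 = -1): 5^2 + (-5)^2 + 4^2 = 66
v^2 = 4 - 66 = -62


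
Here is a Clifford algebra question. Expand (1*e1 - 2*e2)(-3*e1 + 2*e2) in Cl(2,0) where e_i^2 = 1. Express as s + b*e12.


Expand: (1*e1 - 2*e2)(-3*e1 + 2*e2)
= 1*(-3)*e1e1 + 1*2*e1e2 + (-2)*(-3)*e2e1 + (-2)*2*e2e2
Using e1^2 = e2^2 = 1, e2e1 = -e1e2:
Scalar part s = 1*(-3) + (-2)*2 = -3 + (-4) = -7
Bivector part b = 1*2 - (-2)*(-3) = 2 - 6 = -4
uv = -7 - 4*e12


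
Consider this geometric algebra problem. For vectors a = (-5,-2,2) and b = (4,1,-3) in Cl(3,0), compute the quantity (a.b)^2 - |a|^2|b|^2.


a . b = (-5)*4 + (-2)*1 + 2*(-3)
= -20 + (-2) + (-6) = -28
|a|^2 = (-5)^2 + (-2)^2 + 2^2 = 33
|b|^2 = 4^2 + 1^2 + (-3)^2 = 26
(a.b)^2 = (-28)^2 = 784
|a|^2 * |b|^2 = 33 * 26 = 858
Result = 784 - 858 = -74


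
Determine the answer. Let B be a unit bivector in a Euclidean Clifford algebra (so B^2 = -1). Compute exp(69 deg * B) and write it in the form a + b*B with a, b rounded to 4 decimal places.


For a unit bivector B with B^2 = -1, the exponential series gives
e^(theta*B) = cos(theta) + sin(theta)*B (the GA analogue of Euler's formula).
theta = 69 degrees = 1.204277 rad
cos(69 deg) = 0.3584
sin(69 deg) = 0.9336
exp(theta*B) = 0.3584 + 0.9336*B


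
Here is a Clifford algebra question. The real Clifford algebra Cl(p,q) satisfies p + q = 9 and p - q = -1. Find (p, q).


We need p + q = 9 and p - q = -1.
Adding: 2p = 9 + (-1) = 8, so p = 4.
Then q = 9 - 4 = 5.
(p, q) = (4, 5)


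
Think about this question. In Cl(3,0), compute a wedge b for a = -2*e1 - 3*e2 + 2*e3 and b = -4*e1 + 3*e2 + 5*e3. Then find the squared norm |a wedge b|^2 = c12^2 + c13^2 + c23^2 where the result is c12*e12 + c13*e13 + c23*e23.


a wedge b = (a1*b2 - a2*b1)*e12 + (a1*b3 - a3*b1)*e13 + (a2*b3 - a3*b2)*e23
e12 coeff: (-2)*3 - (-3)*(-4) = -6 - 12 = -18
e13 coeff: (-2)*5 - 2*(-4) = -10 - (-8) = -2
e23 coeff: (-3)*5 - 2*3 = -15 - 6 = -21
|a wedge b|^2 = (-18)^2 + (-2)^2 + (-21)^2
= 324 + 4 + 441
= 769


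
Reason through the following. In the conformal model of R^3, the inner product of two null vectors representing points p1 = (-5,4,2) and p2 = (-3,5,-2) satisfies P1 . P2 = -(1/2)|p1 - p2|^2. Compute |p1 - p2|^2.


p1 - p2 = (-2, -1, 4)
|p1 - p2|^2 = (-2)^2 + (-1)^2 + 4^2
= 4 + 1 + 16
= 21


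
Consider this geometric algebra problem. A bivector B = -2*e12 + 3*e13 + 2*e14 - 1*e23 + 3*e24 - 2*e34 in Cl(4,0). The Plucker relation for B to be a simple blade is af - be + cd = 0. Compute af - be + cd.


Plucker relation: af - be + cd
a*f = (-2)*(-2) = 4
b*e = 3*3 = 9
c*d = 2*(-1) = -2
af - be + cd = 4 - 9 + (-2)
= -7


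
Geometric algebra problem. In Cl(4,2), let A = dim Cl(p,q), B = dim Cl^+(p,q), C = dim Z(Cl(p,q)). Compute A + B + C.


n = 4 + 2 = 6
Total dim = 2^6 = 64
Even subalgebra dim = 2^5 = 32
n is even, so center dim = 1
Sum = 64 + 32 + 1 = 97


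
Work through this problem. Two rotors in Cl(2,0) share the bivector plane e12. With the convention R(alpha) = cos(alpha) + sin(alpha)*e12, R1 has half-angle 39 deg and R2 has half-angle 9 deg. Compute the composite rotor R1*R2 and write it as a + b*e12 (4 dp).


Same-plane rotors commute and their half-angles add:
R1*R2 = cos(a1 + a2) + sin(a1 + a2)*e12.
a1 + a2 = 39 + 9 = 48 deg
cos(48 deg) = 0.6691
sin(48 deg) = 0.7431
R1*R2 = 0.6691 + 0.7431*e12


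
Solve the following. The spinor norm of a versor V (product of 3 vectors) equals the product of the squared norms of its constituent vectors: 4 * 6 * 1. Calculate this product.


Spinor norm N(V) = |v1|^2 * |v2|^2 * ... * |v3|^2
= 4 * 6 * 1
Running product: 4, 24, 24
N(V) = 24


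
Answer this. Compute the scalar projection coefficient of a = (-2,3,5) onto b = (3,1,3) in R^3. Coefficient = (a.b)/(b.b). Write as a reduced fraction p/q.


Projection coefficient = (a . b) / (b . b)
a . b = (-2)*3 + 3*1 + 5*3
= -6 + 3 + 15 = 12
b . b = 3^2 + 1^2 + 3^2
= 9 + 1 + 9 = 19
Coefficient = 12/19
In lowest terms: 12/19


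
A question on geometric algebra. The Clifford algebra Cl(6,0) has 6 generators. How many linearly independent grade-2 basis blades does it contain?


Number of grade-k basis blades in Cl(p,q) with n = p + q is C(n, k).
n = 6 + 0 = 6
C(6, 2) = 6! / (2! * 4!)
= 720 / (2 * 24)
= 15


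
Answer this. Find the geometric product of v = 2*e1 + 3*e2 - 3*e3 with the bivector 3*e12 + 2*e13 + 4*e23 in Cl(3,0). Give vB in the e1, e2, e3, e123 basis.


vB has grade-1 (vector) and grade-3 (trivector) parts: vB = (v _| B) + (v ^ B).
Vector part <vB>_1:
  e1: -v2*b12 - v3*b13 = -(3)*(3) - (-3)*(2) = -3
  e2: v1*b12 - v3*b23 = (2)*(3) - (-3)*(4) = 18
  e3: v1*b13 + v2*b23 = (2)*(2) + (3)*(4) = 16
Trivector part <vB>_3:
  e123: v1*b23 - v2*b13 + v3*b12 = (2)*(4) - (3)*(2) + (-3)*(3) = -7
vB = -3*e1 + 18*e2 + 16*e3 - 7*e123


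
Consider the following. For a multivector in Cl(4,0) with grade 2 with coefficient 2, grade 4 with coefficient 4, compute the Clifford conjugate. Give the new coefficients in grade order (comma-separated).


Clifford conjugate sign for grade k: (-1)^(k(k+1)/2)
Grade 2: (-1)^(2*3/2) = (-1)^3 = -1, coeff 2 -> -2
Grade 4: (-1)^(4*5/2) = (-1)^10 = 1, coeff 4 -> 4
Conjugated coefficients: -2, 4


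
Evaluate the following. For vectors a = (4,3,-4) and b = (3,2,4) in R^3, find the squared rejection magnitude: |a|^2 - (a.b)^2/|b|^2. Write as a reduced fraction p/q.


|a|^2 = 4^2 + 3^2 + (-4)^2 = 41
|b|^2 = 3^2 + 2^2 + 4^2 = 29
a . b = 4*3 + 3*2 + (-4)*4 = 2
(a.b)^2 = 2^2 = 4
|rej|^2 = 41 - 4/29
= (1189 - 4)/29
= 1185/29
In lowest terms: 1185/29


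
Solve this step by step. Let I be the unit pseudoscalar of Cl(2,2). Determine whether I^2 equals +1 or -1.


The pseudoscalar I = e1...e_n (product of all n generators) of Cl(p,q) satisfies I^2 = (-1)^(q + n(n-1)/2).
p = 2, q = 2, n = p + q = 4
n(n-1)/2 = 4 * 3 / 2 = 6
Exponent = q + n(n-1)/2 = 2 + 6 = 8
I^2 = (-1)^8 = +1


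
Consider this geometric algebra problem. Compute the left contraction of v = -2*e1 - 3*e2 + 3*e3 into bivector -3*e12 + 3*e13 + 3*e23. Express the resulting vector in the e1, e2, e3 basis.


Left contraction v _| B = <vB>_1 (grade-1 part of the geometric product vB).
Using e1_|e12 = e2, e2_|e12 = -e1, e1_|e13 = e3, e3_|e13 = -e1, e2_|e23 = e3, e3_|e23 = -e2:
e1 coeff: -v2*b12 - v3*b13 = -(-3)*(-3) - (3)*(3) = -18
e2 coeff: v1*b12 - v3*b23 = (-2)*(-3) - (3)*(3) = -3
e3 coeff: v1*b13 + v2*b23 = (-2)*(3) + (-3)*(3) = -15
v _| B = -18*e1 - 3*e2 - 15*e3


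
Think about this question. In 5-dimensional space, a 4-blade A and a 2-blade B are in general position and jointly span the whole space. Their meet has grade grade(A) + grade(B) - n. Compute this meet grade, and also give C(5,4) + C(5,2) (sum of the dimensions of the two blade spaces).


Meet grade = grade(A) + grade(B) - n
= 4 + 2 - 5 = 1
C(5,4) = 5
C(5,2) = 10
dim_A + dim_B = 5 + 10 = 15


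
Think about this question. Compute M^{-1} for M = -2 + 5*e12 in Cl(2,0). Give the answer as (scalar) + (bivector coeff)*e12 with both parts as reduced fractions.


M = -2 + 5*e12, where e12^2 = -1.
Since M commutes with its reverse ~M = a - b*e12, M * ~M = a^2 - b^2*e12^2 = a^2 + b^2.
So M^{-1} = ~M / (a^2 + b^2) = (a - b*e12)/(a^2 + b^2).
a^2 + b^2 = 4 + 25 = 29
Scalar part = -2/29 = -2/29
Bivector coeff = -5/29 = -5/29
M^{-1} = -2/29 - 5/29*e12


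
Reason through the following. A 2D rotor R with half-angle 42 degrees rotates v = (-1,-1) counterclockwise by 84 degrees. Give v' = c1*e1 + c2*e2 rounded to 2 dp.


Rotor R = cos(42deg) - sin(42deg)*e12
Rotation angle theta = 2 * 42 = 84 degrees
v' = R*v*~R rotates v by theta.
cos(84deg) = 0.1045, sin(84deg) = 0.9945
v'_1 = -1*cos(84deg) - (-1)*sin(84deg)
= -1*0.1045 - (-1)*0.9945
= 0.89
v'_2 = -1*sin(84deg) + (-1)*cos(84deg)
= -1*0.9945 + (-1)*0.1045
= -1.10
v' = 0.89*e1 - 1.10*e2


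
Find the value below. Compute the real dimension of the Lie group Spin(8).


Spin(n) double-covers SO(n); both have Lie algebra so(n) of dimension n(n-1)/2.
n = 8
n(n-1) = 8 * 7 = 56
dim Spin(8) = 56/2 = 28


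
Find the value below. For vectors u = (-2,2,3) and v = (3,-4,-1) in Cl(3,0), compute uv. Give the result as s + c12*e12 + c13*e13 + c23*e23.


In Cl(3,0): e_i^2 = 1, e_ie_j = -e_je_i for i != j.
Scalar part = u . v = (-2)*3 + 2*(-4) + 3*(-1)
= -6 + (-8) + (-3) = -17
e12 coeff = (-2)*(-4) - 2*3 = 8 - 6 = 2
e13 coeff = (-2)*(-1) - 3*3 = 2 - 9 = -7
e23 coeff = 2*(-1) - 3*(-4) = -2 - (-12) = 10
uv = -17 + 2*e12 - 7*e13 + 10*e23


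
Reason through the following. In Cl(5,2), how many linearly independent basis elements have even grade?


Even subalgebra dimension = 2^(n-1)
n = 5 + 2 = 7
2^(7 - 1) = 2^6 = 64
Verification: sum of C(7,k) for even k = 1 + 21 + 35 + 7 = 64
Result = 64


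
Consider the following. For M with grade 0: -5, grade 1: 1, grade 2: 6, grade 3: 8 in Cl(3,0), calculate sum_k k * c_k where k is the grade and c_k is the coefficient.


Grade-weighted sum = sum of grade_k * coefficient_k
0*(-5) = 0
1*1 = 1
2*6 = 12
3*8 = 24
Total = 0 + 1 + 12 + 24 = 37


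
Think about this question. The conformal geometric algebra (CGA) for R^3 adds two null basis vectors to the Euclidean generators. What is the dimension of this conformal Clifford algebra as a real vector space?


The conformal model of R^3 uses Cl(4,1): the 3 Euclidean generators plus two extra orthogonal generators e+ (e+^2 = +1) and e- (e-^2 = -1), from which the null vectors e0, einf are built.
Number of generators m = 3 + 2 = 5.
dim Cl(p,q) = 2^m = 2^5 = 32


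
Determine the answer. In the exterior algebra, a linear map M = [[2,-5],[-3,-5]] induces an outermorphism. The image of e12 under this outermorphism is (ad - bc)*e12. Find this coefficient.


The outermorphism of a linear map f sends e1^e2 to f(e1)^f(e2).
f(e1) = 2*e1 - 3*e2
f(e2) = -5*e1 - 5*e2
f(e1) ^ f(e2) = (2*e1 - 3*e2) ^ (-5*e1 - 5*e2)
= 2*(-5)*e12 + (-3)*(-5)*e21
= (-10 - 15)*e12
= -25*e12
Coefficient = -25


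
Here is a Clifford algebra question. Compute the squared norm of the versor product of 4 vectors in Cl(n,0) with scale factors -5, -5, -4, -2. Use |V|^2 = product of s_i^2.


Each vector v_i has |v_i|^2 = s_i^2
Squared scales: (-5)^2 = 25, (-5)^2 = 25, (-4)^2 = 16, (-2)^2 = 4
|V|^2 = 25 * 25 * 16 * 4
= 40000


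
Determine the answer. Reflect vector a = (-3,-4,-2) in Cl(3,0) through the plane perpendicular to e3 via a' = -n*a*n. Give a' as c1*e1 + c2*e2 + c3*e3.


Reflection formula: a' = -n*a*n, with n = e3 (unit vector, n^2 = 1).
For reflection through hyperplane perp to e3:
The component along e3 flips sign, others stay.
a = (-3, -4, -2)
a' = (-3, -4, 2)
a' = -3*e1 - 4*e2 + 2*e3


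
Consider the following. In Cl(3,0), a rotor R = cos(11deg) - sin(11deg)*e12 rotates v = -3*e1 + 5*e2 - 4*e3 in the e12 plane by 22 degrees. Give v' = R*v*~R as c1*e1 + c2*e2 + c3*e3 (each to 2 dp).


Rotor R = cos(11deg) - sin(11deg)*e12
Rotation angle theta = 2 * 11 = 22 degrees in the e12 plane (e1 -> e2).
The component perpendicular to the plane (e3) is invariant: v'_3 = v3 = -4.00
cos(22deg) = 0.9272, sin(22deg) = 0.3746
v'_1 = v1*cos(theta) - v2*sin(theta) = -3*0.9272 - 5*0.3746 = -4.65
v'_2 = v1*sin(theta) + v2*cos(theta) = -3*0.3746 + 5*0.9272 = 3.51
v' = -4.65*e1 + 3.51*e2 - 4.00*e3


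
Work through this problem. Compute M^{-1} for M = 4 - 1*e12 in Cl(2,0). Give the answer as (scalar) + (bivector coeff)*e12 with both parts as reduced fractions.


M = 4 - 1*e12, where e12^2 = -1.
Since M commutes with its reverse ~M = a - b*e12, M * ~M = a^2 - b^2*e12^2 = a^2 + b^2.
So M^{-1} = ~M / (a^2 + b^2) = (a - b*e12)/(a^2 + b^2).
a^2 + b^2 = 16 + 1 = 17
Scalar part = 4/17 = 4/17
Bivector coeff = 1/17 = 1/17
M^{-1} = 4/17 + 1/17*e12


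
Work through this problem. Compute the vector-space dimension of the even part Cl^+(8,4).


Even subalgebra dimension = 2^(n-1)
n = 8 + 4 = 12
2^(12 - 1) = 2^11 = 2048
Verification: sum of C(12,k) for even k = 1 + 66 + 495 + 924 + 495 + 66 + 1 = 2048
Result = 2048


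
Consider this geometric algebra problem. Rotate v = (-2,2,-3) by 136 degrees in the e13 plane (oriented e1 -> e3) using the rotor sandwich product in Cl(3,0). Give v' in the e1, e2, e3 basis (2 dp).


Rotor R = cos(68deg) - sin(68deg)*e13
Rotation angle theta = 2 * 68 = 136 degrees in the e13 plane (e1 -> e3).
The component perpendicular to the plane (e2) is invariant: v'_2 = v2 = 2.00
cos(136deg) = -0.7193, sin(136deg) = 0.6947
v'_1 = v1*cos(theta) - v3*sin(theta) = -2*(-0.7193) - (-3)*0.6947 = 3.52
v'_3 = v1*sin(theta) + v3*cos(theta) = -2*0.6947 + (-3)*(-0.7193) = 0.77
v' = 3.52*e1 + 2.00*e2 + 0.77*e3


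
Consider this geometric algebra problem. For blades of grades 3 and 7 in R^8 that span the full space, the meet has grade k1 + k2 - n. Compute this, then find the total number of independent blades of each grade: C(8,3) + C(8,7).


Meet grade = grade(A) + grade(B) - n
= 3 + 7 - 8 = 2
C(8,3) = 56
C(8,7) = 8
dim_A + dim_B = 56 + 8 = 64


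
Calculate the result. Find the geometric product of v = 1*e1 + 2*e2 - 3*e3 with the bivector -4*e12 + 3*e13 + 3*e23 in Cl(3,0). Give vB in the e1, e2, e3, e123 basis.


vB has grade-1 (vector) and grade-3 (trivector) parts: vB = (v _| B) + (v ^ B).
Vector part <vB>_1:
  e1: -v2*b12 - v3*b13 = -(2)*(-4) - (-3)*(3) = 17
  e2: v1*b12 - v3*b23 = (1)*(-4) - (-3)*(3) = 5
  e3: v1*b13 + v2*b23 = (1)*(3) + (2)*(3) = 9
Trivector part <vB>_3:
  e123: v1*b23 - v2*b13 + v3*b12 = (1)*(3) - (2)*(3) + (-3)*(-4) = 9
vB = 17*e1 + 5*e2 + 9*e3 + 9*e123


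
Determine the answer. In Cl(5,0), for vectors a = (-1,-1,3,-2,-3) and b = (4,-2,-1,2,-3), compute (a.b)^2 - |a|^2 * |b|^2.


a . b = (-1)*4 + (-1)*(-2) + 3*(-1) + (-2)*2 + (-3)*(-3)
= -4 + 2 + (-3) + (-4) + 9 = 0
|a|^2 = (-1)^2 + (-1)^2 + 3^2 + (-2)^2 + (-3)^2 = 24
|b|^2 = 4^2 + (-2)^2 + (-1)^2 + 2^2 + (-3)^2 = 34
(a.b)^2 = 0^2 = 0
|a|^2 * |b|^2 = 24 * 34 = 816
Result = 0 - 816 = -816


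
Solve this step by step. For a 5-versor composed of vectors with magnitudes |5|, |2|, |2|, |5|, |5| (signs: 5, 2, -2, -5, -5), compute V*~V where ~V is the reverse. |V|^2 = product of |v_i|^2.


Each vector v_i has |v_i|^2 = s_i^2
Squared scales: 5^2 = 25, 2^2 = 4, (-2)^2 = 4, (-5)^2 = 25, (-5)^2 = 25
|V|^2 = 25 * 4 * 4 * 25 * 25
= 250000


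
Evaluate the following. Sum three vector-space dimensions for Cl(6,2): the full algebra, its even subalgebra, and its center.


n = 6 + 2 = 8
Total dim = 2^8 = 256
Even subalgebra dim = 2^7 = 128
n is even, so center dim = 1
Sum = 256 + 128 + 1 = 385


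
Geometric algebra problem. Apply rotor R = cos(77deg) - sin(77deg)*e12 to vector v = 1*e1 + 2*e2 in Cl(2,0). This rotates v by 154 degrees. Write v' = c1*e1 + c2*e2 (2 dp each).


Rotor R = cos(77deg) - sin(77deg)*e12
Rotation angle theta = 2 * 77 = 154 degrees
v' = R*v*~R rotates v by theta.
cos(154deg) = -0.8988, sin(154deg) = 0.4384
v'_1 = 1*cos(154deg) - 2*sin(154deg)
= 1*(-0.8988) - 2*0.4384
= -1.78
v'_2 = 1*sin(154deg) + 2*cos(154deg)
= 1*0.4384 + 2*(-0.8988)
= -1.36
v' = -1.78*e1 - 1.36*e2


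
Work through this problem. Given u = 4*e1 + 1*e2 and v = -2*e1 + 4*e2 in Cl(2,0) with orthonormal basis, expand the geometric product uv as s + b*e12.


Expand: (4*e1 + 1*e2)(-2*e1 + 4*e2)
= 4*(-2)*e1e1 + 4*4*e1e2 + 1*(-2)*e2e1 + 1*4*e2e2
Using e1^2 = e2^2 = 1, e2e1 = -e1e2:
Scalar part s = 4*(-2) + 1*4 = -8 + 4 = -4
Bivector part b = 4*4 - 1*(-2) = 16 - (-2) = 18
uv = -4 + 18*e12


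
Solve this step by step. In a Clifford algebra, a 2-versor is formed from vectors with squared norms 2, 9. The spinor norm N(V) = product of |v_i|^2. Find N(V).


Spinor norm N(V) = |v1|^2 * |v2|^2 * ... * |v2|^2
= 2 * 9
Running product: 2, 18
N(V) = 18


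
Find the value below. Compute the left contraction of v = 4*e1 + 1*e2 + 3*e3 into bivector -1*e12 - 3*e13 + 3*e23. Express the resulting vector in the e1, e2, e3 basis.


Left contraction v _| B = <vB>_1 (grade-1 part of the geometric product vB).
Using e1_|e12 = e2, e2_|e12 = -e1, e1_|e13 = e3, e3_|e13 = -e1, e2_|e23 = e3, e3_|e23 = -e2:
e1 coeff: -v2*b12 - v3*b13 = -(1)*(-1) - (3)*(-3) = 10
e2 coeff: v1*b12 - v3*b23 = (4)*(-1) - (3)*(3) = -13
e3 coeff: v1*b13 + v2*b23 = (4)*(-3) + (1)*(3) = -9
v _| B = 10*e1 - 13*e2 - 9*e3


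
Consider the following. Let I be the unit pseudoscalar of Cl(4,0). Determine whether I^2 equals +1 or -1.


The pseudoscalar I = e1...e_n (product of all n generators) of Cl(p,q) satisfies I^2 = (-1)^(q + n(n-1)/2).
p = 4, q = 0, n = p + q = 4
n(n-1)/2 = 4 * 3 / 2 = 6
Exponent = q + n(n-1)/2 = 0 + 6 = 6
I^2 = (-1)^6 = +1


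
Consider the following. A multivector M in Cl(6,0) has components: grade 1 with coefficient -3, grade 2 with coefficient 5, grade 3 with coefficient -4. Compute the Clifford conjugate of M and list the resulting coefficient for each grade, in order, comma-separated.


Clifford conjugate sign for grade k: (-1)^(k(k+1)/2)
Grade 1: (-1)^(1*2/2) = (-1)^1 = -1, coeff -3 -> 3
Grade 2: (-1)^(2*3/2) = (-1)^3 = -1, coeff 5 -> -5
Grade 3: (-1)^(3*4/2) = (-1)^6 = 1, coeff -4 -> -4
Conjugated coefficients: 3, -5, -4


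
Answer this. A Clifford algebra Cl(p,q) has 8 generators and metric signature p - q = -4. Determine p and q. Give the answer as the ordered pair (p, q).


We need p + q = 8 and p - q = -4.
Adding: 2p = 8 + (-4) = 4, so p = 2.
Then q = 8 - 2 = 6.
(p, q) = (2, 6)


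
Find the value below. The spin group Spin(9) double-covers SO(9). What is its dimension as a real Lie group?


Spin(n) double-covers SO(n); both have Lie algebra so(n) of dimension n(n-1)/2.
n = 9
n(n-1) = 9 * 8 = 72
dim Spin(9) = 72/2 = 36


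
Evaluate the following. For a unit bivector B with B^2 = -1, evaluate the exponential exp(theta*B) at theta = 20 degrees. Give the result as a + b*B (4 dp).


For a unit bivector B with B^2 = -1, the exponential series gives
e^(theta*B) = cos(theta) + sin(theta)*B (the GA analogue of Euler's formula).
theta = 20 degrees = 0.349066 rad
cos(20 deg) = 0.9397
sin(20 deg) = 0.3420
exp(theta*B) = 0.9397 + 0.3420*B


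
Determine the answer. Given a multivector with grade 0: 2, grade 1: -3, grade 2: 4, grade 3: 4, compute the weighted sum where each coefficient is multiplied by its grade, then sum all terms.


Grade-weighted sum = sum of grade_k * coefficient_k
0*2 = 0
1*(-3) = -3
2*4 = 8
3*4 = 12
Total = 0 + (-3) + 8 + 12 = 17


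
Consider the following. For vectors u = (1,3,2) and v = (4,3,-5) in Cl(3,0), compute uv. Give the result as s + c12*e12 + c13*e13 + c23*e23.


In Cl(3,0): e_i^2 = 1, e_ie_j = -e_je_i for i != j.
Scalar part = u . v = 1*4 + 3*3 + 2*(-5)
= 4 + 9 + (-10) = 3
e12 coeff = 1*3 - 3*4 = 3 - 12 = -9
e13 coeff = 1*(-5) - 2*4 = -5 - 8 = -13
e23 coeff = 3*(-5) - 2*3 = -15 - 6 = -21
uv = 3 - 9*e12 - 13*e13 - 21*e23


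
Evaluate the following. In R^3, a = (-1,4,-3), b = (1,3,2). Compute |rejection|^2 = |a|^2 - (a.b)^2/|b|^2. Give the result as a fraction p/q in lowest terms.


|a|^2 = (-1)^2 + 4^2 + (-3)^2 = 26
|b|^2 = 1^2 + 3^2 + 2^2 = 14
a . b = (-1)*1 + 4*3 + (-3)*2 = 5
(a.b)^2 = 5^2 = 25
|rej|^2 = 26 - 25/14
= (364 - 25)/14
= 339/14
In lowest terms: 339/14


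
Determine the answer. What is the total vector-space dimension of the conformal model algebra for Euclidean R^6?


The conformal model of R^6 uses Cl(7,1): the 6 Euclidean generators plus two extra orthogonal generators e+ (e+^2 = +1) and e- (e-^2 = -1), from which the null vectors e0, einf are built.
Number of generators m = 6 + 2 = 8.
dim Cl(p,q) = 2^m = 2^8 = 256
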